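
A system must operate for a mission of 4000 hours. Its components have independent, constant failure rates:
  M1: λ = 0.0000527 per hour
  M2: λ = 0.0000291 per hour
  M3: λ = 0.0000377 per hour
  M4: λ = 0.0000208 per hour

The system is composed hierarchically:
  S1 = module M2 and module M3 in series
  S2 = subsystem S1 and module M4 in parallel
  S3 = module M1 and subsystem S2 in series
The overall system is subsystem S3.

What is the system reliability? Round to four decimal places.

R(M1) = exp(−0.0000527 × 4000) = 0.809936
R(M2) = exp(−0.0000291 × 4000) = 0.890119
R(M3) = exp(−0.0000377 × 4000) = 0.860020
R(M4) = exp(−0.0000208 × 4000) = 0.920167
Series (M2 and M3): 0.890119 × 0.860020 = 0.765520
Parallel ([0.765520] and M4): 1 − (1 − 0.765520)(1 − 0.920167) = 0.981281
Series (M1 and [0.981281]): 0.809936 × 0.981281 = 0.7948

0.7948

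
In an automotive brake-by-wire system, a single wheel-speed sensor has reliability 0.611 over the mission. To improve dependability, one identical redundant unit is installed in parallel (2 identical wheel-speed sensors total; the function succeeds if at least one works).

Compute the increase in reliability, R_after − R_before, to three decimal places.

0.238

R_before = 0.611
R_after = 1 − (1 − 0.611)^2 = 0.849
ΔR = 0.849 − 0.611 = 0.238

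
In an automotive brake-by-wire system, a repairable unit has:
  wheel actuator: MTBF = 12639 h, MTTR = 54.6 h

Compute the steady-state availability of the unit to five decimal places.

A(wheel actuator) = MTBF/(MTBF+MTTR) = 12639/(12639+54.6) = 0.99570

0.99570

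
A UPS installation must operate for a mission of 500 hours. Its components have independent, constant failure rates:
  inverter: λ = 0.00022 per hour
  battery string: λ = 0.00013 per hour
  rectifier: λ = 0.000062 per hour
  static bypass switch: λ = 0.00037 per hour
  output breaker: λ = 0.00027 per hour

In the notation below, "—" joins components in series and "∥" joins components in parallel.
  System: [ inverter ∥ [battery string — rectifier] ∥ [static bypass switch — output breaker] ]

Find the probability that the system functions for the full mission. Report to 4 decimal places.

R(inverter) = exp(−0.00022 × 500) = 0.895834
R(battery string) = exp(−0.00013 × 500) = 0.937067
R(rectifier) = exp(−0.000062 × 500) = 0.969476
R(static bypass switch) = exp(−0.00037 × 500) = 0.831104
R(output breaker) = exp(−0.00027 × 500) = 0.873716
Series (battery string and rectifier): 0.937067 × 0.969476 = 0.908464
Series (static bypass switch and output breaker): 0.831104 × 0.873716 = 0.726149
Parallel (inverter, [0.908464], and [0.726149]): 1 − (1 − 0.895834)(1 − 0.908464)(1 − 0.726149) = 0.9974

0.9974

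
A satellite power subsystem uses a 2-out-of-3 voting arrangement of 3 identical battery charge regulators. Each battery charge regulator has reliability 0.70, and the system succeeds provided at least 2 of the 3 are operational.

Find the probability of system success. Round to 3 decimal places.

R = Σ_{i=2}^{3} C(3,i) p^i (1−p)^{3−i} with p = 0.70
C(3,2)·0.70^2·0.30^1 = 0.44100
C(3,3)·0.70^3·0.30^0 = 0.34300
Sum = 0.784

0.784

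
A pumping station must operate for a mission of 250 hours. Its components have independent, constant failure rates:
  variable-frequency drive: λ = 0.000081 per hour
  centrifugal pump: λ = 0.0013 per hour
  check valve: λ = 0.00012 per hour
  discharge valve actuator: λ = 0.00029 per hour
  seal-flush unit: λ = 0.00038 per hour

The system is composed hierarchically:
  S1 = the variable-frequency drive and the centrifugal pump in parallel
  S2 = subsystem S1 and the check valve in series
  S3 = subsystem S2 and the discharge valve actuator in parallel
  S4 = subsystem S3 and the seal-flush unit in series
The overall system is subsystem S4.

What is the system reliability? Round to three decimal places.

0.907

R(variable-frequency drive) = exp(−0.000081 × 250) = 0.97995
R(centrifugal pump) = exp(−0.0013 × 250) = 0.72253
R(check valve) = exp(−0.00012 × 250) = 0.97045
R(discharge valve actuator) = exp(−0.00029 × 250) = 0.93007
R(seal-flush unit) = exp(−0.00038 × 250) = 0.90937
Parallel (variable-frequency drive and centrifugal pump): 1 − (1 − 0.97995)(1 − 0.72253) = 0.99444
Series ([0.99444] and check valve): 0.99444 × 0.97045 = 0.96505
Parallel ([0.96505] and discharge valve actuator): 1 − (1 − 0.96505)(1 − 0.93007) = 0.99756
Series ([0.99756] and seal-flush unit): 0.99756 × 0.90937 = 0.907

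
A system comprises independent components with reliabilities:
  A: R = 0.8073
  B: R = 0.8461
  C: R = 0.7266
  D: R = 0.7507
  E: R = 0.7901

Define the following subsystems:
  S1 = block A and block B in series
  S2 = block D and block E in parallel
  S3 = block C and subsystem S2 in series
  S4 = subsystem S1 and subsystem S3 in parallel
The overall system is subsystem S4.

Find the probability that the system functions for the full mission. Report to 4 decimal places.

0.9013

Series (A and B): 0.807300 × 0.846100 = 0.683057
Parallel (D and E): 1 − (1 − 0.750700)(1 − 0.790100) = 0.947672
Series (C and [0.947672]): 0.726600 × 0.947672 = 0.688578
Parallel ([0.683057] and [0.688578]): 1 − (1 − 0.683057)(1 − 0.688578) = 0.9013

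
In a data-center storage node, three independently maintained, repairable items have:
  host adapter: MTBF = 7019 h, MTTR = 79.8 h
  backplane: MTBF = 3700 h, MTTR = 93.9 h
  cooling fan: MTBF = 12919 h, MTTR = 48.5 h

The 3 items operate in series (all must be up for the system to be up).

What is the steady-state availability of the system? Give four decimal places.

A(host adapter) = MTBF/(MTBF+MTTR) = 7019/(7019+79.8) = 0.988759
A(backplane) = MTBF/(MTBF+MTTR) = 3700/(3700+93.9) = 0.975250
A(cooling fan) = MTBF/(MTBF+MTTR) = 12919/(12919+48.5) = 0.996260
Series availability: 0.988759 × 0.975250 × 0.996260 = 0.9607

0.9607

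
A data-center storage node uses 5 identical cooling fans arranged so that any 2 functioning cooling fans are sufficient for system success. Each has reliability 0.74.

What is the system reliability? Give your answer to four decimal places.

R = Σ_{i=2}^{5} C(5,i) p^i (1−p)^{5−i} with p = 0.74
C(5,2)·0.74^2·0.26^3 = 0.096246
C(5,3)·0.74^3·0.26^2 = 0.273931
C(5,4)·0.74^4·0.26^1 = 0.389825
C(5,5)·0.74^5·0.26^0 = 0.221901
Sum = 0.9819

0.9819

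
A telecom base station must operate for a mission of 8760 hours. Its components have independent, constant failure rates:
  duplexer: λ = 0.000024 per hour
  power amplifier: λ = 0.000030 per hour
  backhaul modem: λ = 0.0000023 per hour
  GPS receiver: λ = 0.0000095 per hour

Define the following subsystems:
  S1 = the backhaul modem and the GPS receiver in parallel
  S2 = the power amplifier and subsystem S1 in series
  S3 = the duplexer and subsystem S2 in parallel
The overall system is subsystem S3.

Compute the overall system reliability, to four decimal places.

R(duplexer) = exp(−0.000024 × 8760) = 0.810390
R(power amplifier) = exp(−0.000030 × 8760) = 0.768896
R(backhaul modem) = exp(−0.0000023 × 8760) = 0.980054
R(GPS receiver) = exp(−0.0000095 × 8760) = 0.920149
Parallel (backhaul modem and GPS receiver): 1 − (1 − 0.980054)(1 − 0.920149) = 0.998407
Series (power amplifier and [0.998407]): 0.768896 × 0.998407 = 0.767671
Parallel (duplexer and [0.767671]): 1 − (1 − 0.810390)(1 − 0.767671) = 0.9559

0.9559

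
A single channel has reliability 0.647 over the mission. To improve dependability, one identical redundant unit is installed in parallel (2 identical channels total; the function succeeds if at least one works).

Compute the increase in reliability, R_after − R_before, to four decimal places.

0.2284

R_before = 0.647
R_after = 1 − (1 − 0.647)^2 = 0.8754
ΔR = 0.8754 − 0.647 = 0.2284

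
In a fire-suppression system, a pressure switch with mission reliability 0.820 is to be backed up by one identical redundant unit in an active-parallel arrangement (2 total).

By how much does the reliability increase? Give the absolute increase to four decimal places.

R_before = 0.820
R_after = 1 − (1 − 0.820)^2 = 0.9676
ΔR = 0.9676 − 0.820 = 0.1476

0.1476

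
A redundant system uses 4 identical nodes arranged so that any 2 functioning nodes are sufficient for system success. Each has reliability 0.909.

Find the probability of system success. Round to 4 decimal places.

0.9972

R = Σ_{i=2}^{4} C(4,i) p^i (1−p)^{4−i} with p = 0.909
C(4,2)·0.909^2·0.091^2 = 0.041055
C(4,3)·0.909^3·0.091^1 = 0.273397
C(4,4)·0.909^4·0.091^0 = 0.682740
Sum = 0.9972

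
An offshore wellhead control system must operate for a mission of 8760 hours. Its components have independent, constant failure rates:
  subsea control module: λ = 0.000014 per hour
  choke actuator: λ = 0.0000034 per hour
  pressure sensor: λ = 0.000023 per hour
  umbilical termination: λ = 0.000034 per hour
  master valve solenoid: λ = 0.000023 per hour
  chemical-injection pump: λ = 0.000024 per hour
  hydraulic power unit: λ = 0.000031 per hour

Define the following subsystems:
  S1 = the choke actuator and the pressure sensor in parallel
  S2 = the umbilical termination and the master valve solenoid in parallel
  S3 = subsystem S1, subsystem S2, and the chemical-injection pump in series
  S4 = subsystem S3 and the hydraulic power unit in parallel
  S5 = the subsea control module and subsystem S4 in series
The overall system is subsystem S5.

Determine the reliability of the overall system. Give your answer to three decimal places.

0.836

R(subsea control module) = exp(−0.000014 × 8760) = 0.88458
R(choke actuator) = exp(−0.0000034 × 8760) = 0.97066
R(pressure sensor) = exp(−0.000023 × 8760) = 0.81752
R(umbilical termination) = exp(−0.000034 × 8760) = 0.74242
R(master valve solenoid) = exp(−0.000023 × 8760) = 0.81752
R(chemical-injection pump) = exp(−0.000024 × 8760) = 0.81039
R(hydraulic power unit) = exp(−0.000031 × 8760) = 0.76219
Parallel (choke actuator and pressure sensor): 1 − (1 − 0.97066)(1 − 0.81752) = 0.99465
Parallel (umbilical termination and master valve solenoid): 1 − (1 − 0.74242)(1 − 0.81752) = 0.95300
Series ([0.99465], [0.95300], and chemical-injection pump): 0.99465 × 0.95300 × 0.81039 = 0.76817
Parallel ([0.76817] and hydraulic power unit): 1 − (1 − 0.76817)(1 − 0.76219) = 0.94487
Series (subsea control module and [0.94487]): 0.88458 × 0.94487 = 0.836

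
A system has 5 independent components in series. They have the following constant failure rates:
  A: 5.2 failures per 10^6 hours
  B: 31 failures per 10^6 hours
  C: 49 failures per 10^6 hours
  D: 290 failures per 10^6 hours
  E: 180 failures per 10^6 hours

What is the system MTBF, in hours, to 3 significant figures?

Series of exponential components: λ_sys = Σ λ_i
λ_sys = 0.0000052 + 0.000031 + 0.000049 + 0.00029 + 0.00018 = 5.5520e-04 /h
MTBF = 1 / λ_sys = 1800 h

1800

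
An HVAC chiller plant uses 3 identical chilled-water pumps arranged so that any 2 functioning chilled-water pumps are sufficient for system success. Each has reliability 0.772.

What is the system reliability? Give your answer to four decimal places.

0.8678

R = Σ_{i=2}^{3} C(3,i) p^i (1−p)^{3−i} with p = 0.772
C(3,2)·0.772^2·0.228^1 = 0.407653
C(3,3)·0.772^3·0.228^0 = 0.460100
Sum = 0.8678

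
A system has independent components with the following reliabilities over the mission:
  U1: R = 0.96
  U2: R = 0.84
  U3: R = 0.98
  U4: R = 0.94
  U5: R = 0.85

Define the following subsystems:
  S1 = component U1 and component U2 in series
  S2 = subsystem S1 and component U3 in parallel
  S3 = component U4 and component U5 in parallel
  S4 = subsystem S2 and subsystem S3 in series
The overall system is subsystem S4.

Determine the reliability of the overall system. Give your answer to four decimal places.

0.9872

Series (U1 and U2): 0.960000 × 0.840000 = 0.806400
Parallel ([0.806400] and U3): 1 − (1 − 0.806400)(1 − 0.980000) = 0.996128
Parallel (U4 and U5): 1 − (1 − 0.940000)(1 − 0.850000) = 0.991000
Series ([0.996128] and [0.991000]): 0.996128 × 0.991000 = 0.9872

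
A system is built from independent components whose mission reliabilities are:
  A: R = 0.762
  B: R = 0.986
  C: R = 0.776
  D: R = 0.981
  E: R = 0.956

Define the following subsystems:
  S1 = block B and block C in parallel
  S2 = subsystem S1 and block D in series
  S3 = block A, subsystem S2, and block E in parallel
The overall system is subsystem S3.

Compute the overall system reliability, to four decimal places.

Parallel (B and C): 1 − (1 − 0.986000)(1 − 0.776000) = 0.996864
Series ([0.996864] and D): 0.996864 × 0.981000 = 0.977924
Parallel (A, [0.977924], and E): 1 − (1 − 0.762000)(1 − 0.977924)(1 − 0.956000) = 0.9998

0.9998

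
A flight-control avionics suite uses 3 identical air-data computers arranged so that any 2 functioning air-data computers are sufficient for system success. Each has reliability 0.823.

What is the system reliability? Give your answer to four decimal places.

0.9171

R = Σ_{i=2}^{3} C(3,i) p^i (1−p)^{3−i} with p = 0.823
C(3,2)·0.823^2·0.177^1 = 0.359662
C(3,3)·0.823^3·0.177^0 = 0.557442
Sum = 0.9171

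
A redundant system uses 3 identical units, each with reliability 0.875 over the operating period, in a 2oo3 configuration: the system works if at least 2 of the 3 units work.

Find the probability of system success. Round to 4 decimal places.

R = Σ_{i=2}^{3} C(3,i) p^i (1−p)^{3−i} with p = 0.875
C(3,2)·0.875^2·0.125^1 = 0.287109
C(3,3)·0.875^3·0.125^0 = 0.669922
Sum = 0.9570

0.9570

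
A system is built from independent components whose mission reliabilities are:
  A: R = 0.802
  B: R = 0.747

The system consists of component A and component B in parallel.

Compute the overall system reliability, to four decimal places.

Parallel (A and B): 1 − (1 − 0.802000)(1 − 0.747000) = 0.9499

0.9499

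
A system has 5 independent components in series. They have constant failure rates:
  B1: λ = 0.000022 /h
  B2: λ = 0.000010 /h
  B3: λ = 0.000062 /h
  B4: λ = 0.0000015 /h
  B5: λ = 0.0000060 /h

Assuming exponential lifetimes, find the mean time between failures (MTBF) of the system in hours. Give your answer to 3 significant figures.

Series of exponential components: λ_sys = Σ λ_i
λ_sys = 0.000022 + 0.000010 + 0.000062 + 0.0000015 + 0.0000060 = 1.0150e-04 /h
MTBF = 1 / λ_sys = 9850 h

9850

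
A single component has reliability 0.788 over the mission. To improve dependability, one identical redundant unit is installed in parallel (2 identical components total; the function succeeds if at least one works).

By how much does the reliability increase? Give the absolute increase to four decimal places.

R_before = 0.788
R_after = 1 − (1 − 0.788)^2 = 0.9551
ΔR = 0.9551 − 0.788 = 0.1671

0.1671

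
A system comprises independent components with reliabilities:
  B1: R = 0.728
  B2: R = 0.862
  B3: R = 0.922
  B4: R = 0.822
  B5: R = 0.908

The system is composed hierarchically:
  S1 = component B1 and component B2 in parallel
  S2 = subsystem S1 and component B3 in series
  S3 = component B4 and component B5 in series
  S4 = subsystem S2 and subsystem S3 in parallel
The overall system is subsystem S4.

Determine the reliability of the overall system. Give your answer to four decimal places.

0.9714

Parallel (B1 and B2): 1 − (1 − 0.728000)(1 − 0.862000) = 0.962464
Series ([0.962464] and B3): 0.962464 × 0.922000 = 0.887392
Series (B4 and B5): 0.822000 × 0.908000 = 0.746376
Parallel ([0.887392] and [0.746376]): 1 − (1 − 0.887392)(1 − 0.746376) = 0.9714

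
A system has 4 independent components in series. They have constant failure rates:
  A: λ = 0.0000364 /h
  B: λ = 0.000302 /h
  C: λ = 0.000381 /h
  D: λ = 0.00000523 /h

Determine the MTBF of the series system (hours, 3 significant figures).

Series of exponential components: λ_sys = Σ λ_i
λ_sys = 0.0000364 + 0.000302 + 0.000381 + 0.00000523 = 7.2463e-04 /h
MTBF = 1 / λ_sys = 1380 h

1380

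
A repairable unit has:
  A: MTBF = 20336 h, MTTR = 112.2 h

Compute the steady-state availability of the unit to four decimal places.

0.9945

A(A) = MTBF/(MTBF+MTTR) = 20336/(20336+112.2) = 0.9945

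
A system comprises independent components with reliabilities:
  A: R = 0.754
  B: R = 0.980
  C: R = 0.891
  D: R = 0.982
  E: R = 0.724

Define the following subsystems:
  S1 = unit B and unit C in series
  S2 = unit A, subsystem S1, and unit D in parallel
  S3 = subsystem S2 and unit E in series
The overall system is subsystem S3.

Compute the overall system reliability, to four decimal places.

0.7236

Series (B and C): 0.980000 × 0.891000 = 0.873180
Parallel (A, [0.873180], and D): 1 − (1 − 0.754000)(1 − 0.873180)(1 − 0.982000) = 0.999438
Series ([0.999438] and E): 0.999438 × 0.724000 = 0.7236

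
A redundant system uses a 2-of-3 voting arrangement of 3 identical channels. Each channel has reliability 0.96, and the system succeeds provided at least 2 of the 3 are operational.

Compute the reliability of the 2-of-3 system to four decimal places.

0.9953

R = Σ_{i=2}^{3} C(3,i) p^i (1−p)^{3−i} with p = 0.96
C(3,2)·0.96^2·0.04^1 = 0.110592
C(3,3)·0.96^3·0.04^0 = 0.884736
Sum = 0.9953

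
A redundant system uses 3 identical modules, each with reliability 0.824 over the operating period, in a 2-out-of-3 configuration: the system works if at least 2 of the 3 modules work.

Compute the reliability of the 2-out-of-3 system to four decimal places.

R = Σ_{i=2}^{3} C(3,i) p^i (1−p)^{3−i} with p = 0.824
C(3,2)·0.824^2·0.176^1 = 0.358499
C(3,3)·0.824^3·0.176^0 = 0.559476
Sum = 0.9180

0.9180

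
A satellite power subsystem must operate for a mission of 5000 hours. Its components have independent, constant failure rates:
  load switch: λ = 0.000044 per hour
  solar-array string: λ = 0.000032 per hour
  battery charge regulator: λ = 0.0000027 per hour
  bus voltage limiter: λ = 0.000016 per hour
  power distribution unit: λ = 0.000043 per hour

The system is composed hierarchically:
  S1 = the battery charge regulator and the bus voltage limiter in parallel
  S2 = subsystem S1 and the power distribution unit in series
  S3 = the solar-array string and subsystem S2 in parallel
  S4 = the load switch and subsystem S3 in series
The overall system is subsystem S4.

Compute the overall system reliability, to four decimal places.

R(load switch) = exp(−0.000044 × 5000) = 0.802519
R(solar-array string) = exp(−0.000032 × 5000) = 0.852144
R(battery charge regulator) = exp(−0.0000027 × 5000) = 0.986591
R(bus voltage limiter) = exp(−0.000016 × 5000) = 0.923116
R(power distribution unit) = exp(−0.000043 × 5000) = 0.806541
Parallel (battery charge regulator and bus voltage limiter): 1 − (1 − 0.986591)(1 − 0.923116) = 0.998969
Series ([0.998969] and power distribution unit): 0.998969 × 0.806541 = 0.805709
Parallel (solar-array string and [0.805709]): 1 − (1 − 0.852144)(1 − 0.805709) = 0.971273
Series (load switch and [0.971273]): 0.802519 × 0.971273 = 0.7795

0.7795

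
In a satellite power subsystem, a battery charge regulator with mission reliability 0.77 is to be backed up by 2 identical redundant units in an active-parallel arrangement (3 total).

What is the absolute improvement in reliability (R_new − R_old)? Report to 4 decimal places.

0.2178

R_before = 0.77
R_after = 1 − (1 − 0.77)^3 = 0.9878
ΔR = 0.9878 − 0.77 = 0.2178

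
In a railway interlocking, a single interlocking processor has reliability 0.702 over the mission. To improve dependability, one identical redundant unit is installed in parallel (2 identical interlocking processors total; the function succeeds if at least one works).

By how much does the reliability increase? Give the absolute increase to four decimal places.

R_before = 0.702
R_after = 1 − (1 − 0.702)^2 = 0.9112
ΔR = 0.9112 − 0.702 = 0.2092

0.2092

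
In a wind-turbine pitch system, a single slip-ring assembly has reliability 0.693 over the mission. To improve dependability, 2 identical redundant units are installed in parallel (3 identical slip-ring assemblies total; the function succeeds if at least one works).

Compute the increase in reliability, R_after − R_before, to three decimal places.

0.278

R_before = 0.693
R_after = 1 − (1 − 0.693)^3 = 0.971
ΔR = 0.971 − 0.693 = 0.278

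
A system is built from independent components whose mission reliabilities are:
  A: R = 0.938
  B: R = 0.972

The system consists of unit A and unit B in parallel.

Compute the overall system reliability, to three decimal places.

Parallel (A and B): 1 − (1 − 0.93800)(1 − 0.97200) = 0.998

0.998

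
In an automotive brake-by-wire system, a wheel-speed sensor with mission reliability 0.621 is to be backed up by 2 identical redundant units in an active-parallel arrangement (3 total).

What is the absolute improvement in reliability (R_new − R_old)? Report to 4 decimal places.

R_before = 0.621
R_after = 1 − (1 − 0.621)^3 = 0.9456
ΔR = 0.9456 − 0.621 = 0.3246

0.3246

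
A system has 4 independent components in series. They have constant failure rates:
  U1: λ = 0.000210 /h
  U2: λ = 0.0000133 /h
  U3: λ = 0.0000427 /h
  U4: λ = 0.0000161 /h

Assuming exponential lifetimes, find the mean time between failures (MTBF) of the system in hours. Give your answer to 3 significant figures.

3540

Series of exponential components: λ_sys = Σ λ_i
λ_sys = 0.000210 + 0.0000133 + 0.0000427 + 0.0000161 = 2.8210e-04 /h
MTBF = 1 / λ_sys = 3540 h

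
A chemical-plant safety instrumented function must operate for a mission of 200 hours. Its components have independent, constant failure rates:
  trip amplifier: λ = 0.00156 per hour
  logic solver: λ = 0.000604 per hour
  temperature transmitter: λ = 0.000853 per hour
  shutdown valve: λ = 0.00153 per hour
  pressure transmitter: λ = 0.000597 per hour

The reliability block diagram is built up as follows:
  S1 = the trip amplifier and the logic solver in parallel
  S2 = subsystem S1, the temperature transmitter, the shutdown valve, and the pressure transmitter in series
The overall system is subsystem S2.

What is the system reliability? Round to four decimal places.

0.5342

R(trip amplifier) = exp(−0.00156 × 200) = 0.731982
R(logic solver) = exp(−0.000604 × 200) = 0.886211
R(temperature transmitter) = exp(−0.000853 × 200) = 0.843159
R(shutdown valve) = exp(−0.00153 × 200) = 0.736387
R(pressure transmitter) = exp(−0.000597 × 200) = 0.887453
Parallel (trip amplifier and logic solver): 1 − (1 − 0.731982)(1 − 0.886211) = 0.969502
Series ([0.969502], temperature transmitter, shutdown valve, and pressure transmitter): 0.969502 × 0.843159 × 0.736387 × 0.887453 = 0.5342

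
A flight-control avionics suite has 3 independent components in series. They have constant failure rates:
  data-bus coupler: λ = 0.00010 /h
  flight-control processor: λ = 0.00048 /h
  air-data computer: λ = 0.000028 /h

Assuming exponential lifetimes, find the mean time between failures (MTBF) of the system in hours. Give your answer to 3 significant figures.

Series of exponential components: λ_sys = Σ λ_i
λ_sys = 0.00010 + 0.00048 + 0.000028 = 6.0800e-04 /h
MTBF = 1 / λ_sys = 1640 h

1640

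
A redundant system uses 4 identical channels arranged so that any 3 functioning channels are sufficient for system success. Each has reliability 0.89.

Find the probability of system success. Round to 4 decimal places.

0.9376

R = Σ_{i=3}^{4} C(4,i) p^i (1−p)^{4−i} with p = 0.89
C(4,3)·0.89^3·0.11^1 = 0.310186
C(4,4)·0.89^4·0.11^0 = 0.627422
Sum = 0.9376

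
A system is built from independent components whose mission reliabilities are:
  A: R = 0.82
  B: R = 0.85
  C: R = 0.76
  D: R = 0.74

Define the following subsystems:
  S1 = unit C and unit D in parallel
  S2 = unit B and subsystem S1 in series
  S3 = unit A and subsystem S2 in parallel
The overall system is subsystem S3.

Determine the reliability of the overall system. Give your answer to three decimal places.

0.963

Parallel (C and D): 1 − (1 − 0.76000)(1 − 0.74000) = 0.93760
Series (B and [0.93760]): 0.85000 × 0.93760 = 0.79696
Parallel (A and [0.79696]): 1 − (1 − 0.82000)(1 − 0.79696) = 0.963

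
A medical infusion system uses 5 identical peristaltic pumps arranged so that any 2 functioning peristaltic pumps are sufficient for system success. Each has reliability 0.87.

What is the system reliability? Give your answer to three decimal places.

R = Σ_{i=2}^{5} C(5,i) p^i (1−p)^{5−i} with p = 0.87
C(5,2)·0.87^2·0.13^3 = 0.01663
C(5,3)·0.87^3·0.13^2 = 0.11129
C(5,4)·0.87^4·0.13^1 = 0.37238
C(5,5)·0.87^5·0.13^0 = 0.49842
Sum = 0.999

0.999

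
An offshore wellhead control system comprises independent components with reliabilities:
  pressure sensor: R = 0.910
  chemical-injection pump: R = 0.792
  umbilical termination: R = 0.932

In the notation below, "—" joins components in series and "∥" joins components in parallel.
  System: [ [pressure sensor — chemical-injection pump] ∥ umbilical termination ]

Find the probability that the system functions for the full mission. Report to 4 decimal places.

0.9810

Series (pressure sensor and chemical-injection pump): 0.910000 × 0.792000 = 0.720720
Parallel ([0.720720] and umbilical termination): 1 − (1 − 0.720720)(1 − 0.932000) = 0.9810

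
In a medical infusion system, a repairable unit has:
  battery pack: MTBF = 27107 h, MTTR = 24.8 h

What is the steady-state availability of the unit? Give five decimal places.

0.99909

A(battery pack) = MTBF/(MTBF+MTTR) = 27107/(27107+24.8) = 0.99909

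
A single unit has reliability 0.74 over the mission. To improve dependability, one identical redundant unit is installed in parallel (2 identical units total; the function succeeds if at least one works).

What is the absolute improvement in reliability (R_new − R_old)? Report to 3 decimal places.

0.192

R_before = 0.74
R_after = 1 − (1 − 0.74)^2 = 0.932
ΔR = 0.932 − 0.74 = 0.192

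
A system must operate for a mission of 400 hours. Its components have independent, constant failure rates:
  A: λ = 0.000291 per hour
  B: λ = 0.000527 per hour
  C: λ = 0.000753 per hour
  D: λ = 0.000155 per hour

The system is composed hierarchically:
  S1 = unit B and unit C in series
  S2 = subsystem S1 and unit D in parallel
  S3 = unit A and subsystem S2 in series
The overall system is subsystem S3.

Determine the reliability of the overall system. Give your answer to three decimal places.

0.869

R(A) = exp(−0.000291 × 400) = 0.89012
R(B) = exp(−0.000527 × 400) = 0.80994
R(C) = exp(−0.000753 × 400) = 0.73993
R(D) = exp(−0.000155 × 400) = 0.93988
Series (B and C): 0.80994 × 0.73993 = 0.59930
Parallel ([0.59930] and D): 1 − (1 − 0.59930)(1 − 0.93988) = 0.97591
Series (A and [0.97591]): 0.89012 × 0.97591 = 0.869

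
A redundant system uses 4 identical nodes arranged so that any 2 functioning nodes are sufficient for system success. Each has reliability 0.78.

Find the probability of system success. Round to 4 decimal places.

0.9644

R = Σ_{i=2}^{4} C(4,i) p^i (1−p)^{4−i} with p = 0.78
C(4,2)·0.78^2·0.22^2 = 0.176679
C(4,3)·0.78^3·0.22^1 = 0.417606
C(4,4)·0.78^4·0.22^0 = 0.370151
Sum = 0.9644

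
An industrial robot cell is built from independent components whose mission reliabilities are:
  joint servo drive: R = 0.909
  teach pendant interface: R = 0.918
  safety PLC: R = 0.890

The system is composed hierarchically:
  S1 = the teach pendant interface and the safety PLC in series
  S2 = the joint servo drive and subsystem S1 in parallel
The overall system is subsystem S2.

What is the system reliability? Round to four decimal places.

Series (teach pendant interface and safety PLC): 0.918000 × 0.890000 = 0.817020
Parallel (joint servo drive and [0.817020]): 1 − (1 − 0.909000)(1 − 0.817020) = 0.9833

0.9833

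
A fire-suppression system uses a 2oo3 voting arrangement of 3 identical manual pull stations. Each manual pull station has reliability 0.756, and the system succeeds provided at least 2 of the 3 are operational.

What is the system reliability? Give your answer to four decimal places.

0.8504

R = Σ_{i=2}^{3} C(3,i) p^i (1−p)^{3−i} with p = 0.756
C(3,2)·0.756^2·0.244^1 = 0.418364
C(3,3)·0.756^3·0.244^0 = 0.432081
Sum = 0.8504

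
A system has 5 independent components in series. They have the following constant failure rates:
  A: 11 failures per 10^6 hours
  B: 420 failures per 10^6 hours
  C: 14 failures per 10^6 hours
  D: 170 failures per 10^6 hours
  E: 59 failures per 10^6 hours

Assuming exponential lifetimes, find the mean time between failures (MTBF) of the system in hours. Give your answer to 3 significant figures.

Series of exponential components: λ_sys = Σ λ_i
λ_sys = 0.000011 + 0.00042 + 0.000014 + 0.00017 + 0.000059 = 6.7400e-04 /h
MTBF = 1 / λ_sys = 1480 h

1480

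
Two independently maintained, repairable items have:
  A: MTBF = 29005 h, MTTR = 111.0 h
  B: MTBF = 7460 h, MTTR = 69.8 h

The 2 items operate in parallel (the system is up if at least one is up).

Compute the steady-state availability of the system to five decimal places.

0.99996

A(A) = MTBF/(MTBF+MTTR) = 29005/(29005+111.0) = 0.996188
A(B) = MTBF/(MTBF+MTTR) = 7460/(7460+69.8) = 0.990730
Parallel availability: 1 − (1 − 0.996188)(1 − 0.990730) = 0.99996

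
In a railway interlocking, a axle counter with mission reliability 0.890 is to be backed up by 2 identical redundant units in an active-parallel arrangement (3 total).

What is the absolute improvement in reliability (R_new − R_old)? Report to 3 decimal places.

0.109

R_before = 0.890
R_after = 1 − (1 − 0.890)^3 = 0.999
ΔR = 0.999 − 0.890 = 0.109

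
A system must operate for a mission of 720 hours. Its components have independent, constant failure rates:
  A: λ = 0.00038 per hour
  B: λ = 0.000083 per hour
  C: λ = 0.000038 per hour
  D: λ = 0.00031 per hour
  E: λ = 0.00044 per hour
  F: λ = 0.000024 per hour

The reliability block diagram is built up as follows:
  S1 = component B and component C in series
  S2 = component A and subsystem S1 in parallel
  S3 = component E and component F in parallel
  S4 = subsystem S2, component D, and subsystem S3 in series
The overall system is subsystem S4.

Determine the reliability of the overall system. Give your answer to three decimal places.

0.780

R(A) = exp(−0.00038 × 720) = 0.76064
R(B) = exp(−0.000083 × 720) = 0.94199
R(C) = exp(−0.000038 × 720) = 0.97301
R(D) = exp(−0.00031 × 720) = 0.79995
R(E) = exp(−0.00044 × 720) = 0.72848
R(F) = exp(−0.000024 × 720) = 0.98287
Series (B and C): 0.94199 × 0.97301 = 0.91657
Parallel (A and [0.91657]): 1 − (1 − 0.76064)(1 − 0.91657) = 0.98003
Parallel (E and F): 1 − (1 − 0.72848)(1 − 0.98287) = 0.99535
Series ([0.98003], D, and [0.99535]): 0.98003 × 0.79995 × 0.99535 = 0.780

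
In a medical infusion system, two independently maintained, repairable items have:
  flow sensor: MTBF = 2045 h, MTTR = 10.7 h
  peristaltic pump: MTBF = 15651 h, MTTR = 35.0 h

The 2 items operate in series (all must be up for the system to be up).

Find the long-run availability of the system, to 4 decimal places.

0.9926

A(flow sensor) = MTBF/(MTBF+MTTR) = 2045/(2045+10.7) = 0.994795
A(peristaltic pump) = MTBF/(MTBF+MTTR) = 15651/(15651+35.0) = 0.997769
Series availability: 0.994795 × 0.997769 = 0.9926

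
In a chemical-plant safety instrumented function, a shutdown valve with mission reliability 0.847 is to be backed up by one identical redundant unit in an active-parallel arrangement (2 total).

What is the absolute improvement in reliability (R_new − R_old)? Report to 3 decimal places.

R_before = 0.847
R_after = 1 − (1 − 0.847)^2 = 0.977
ΔR = 0.977 − 0.847 = 0.130

0.130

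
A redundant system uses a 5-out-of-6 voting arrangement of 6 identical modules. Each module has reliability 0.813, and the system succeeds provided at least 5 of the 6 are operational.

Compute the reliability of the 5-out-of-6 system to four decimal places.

R = Σ_{i=5}^{6} C(6,i) p^i (1−p)^{6−i} with p = 0.813
C(6,5)·0.813^5·0.187^1 = 0.398516
C(6,6)·0.813^6·0.187^0 = 0.288764
Sum = 0.6873

0.6873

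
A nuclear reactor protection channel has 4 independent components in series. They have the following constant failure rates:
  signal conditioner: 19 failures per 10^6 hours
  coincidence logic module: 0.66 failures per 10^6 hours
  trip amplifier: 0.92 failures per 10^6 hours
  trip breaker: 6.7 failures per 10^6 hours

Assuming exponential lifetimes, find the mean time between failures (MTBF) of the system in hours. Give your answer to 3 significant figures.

Series of exponential components: λ_sys = Σ λ_i
λ_sys = 0.000019 + 0.00000066 + 0.00000092 + 0.0000067 = 2.7280e-05 /h
MTBF = 1 / λ_sys = 36700 h

36700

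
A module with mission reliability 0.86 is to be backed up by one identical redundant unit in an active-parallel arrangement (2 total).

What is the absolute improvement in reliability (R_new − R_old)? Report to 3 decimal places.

R_before = 0.86
R_after = 1 − (1 − 0.86)^2 = 0.980
ΔR = 0.980 − 0.86 = 0.120

0.120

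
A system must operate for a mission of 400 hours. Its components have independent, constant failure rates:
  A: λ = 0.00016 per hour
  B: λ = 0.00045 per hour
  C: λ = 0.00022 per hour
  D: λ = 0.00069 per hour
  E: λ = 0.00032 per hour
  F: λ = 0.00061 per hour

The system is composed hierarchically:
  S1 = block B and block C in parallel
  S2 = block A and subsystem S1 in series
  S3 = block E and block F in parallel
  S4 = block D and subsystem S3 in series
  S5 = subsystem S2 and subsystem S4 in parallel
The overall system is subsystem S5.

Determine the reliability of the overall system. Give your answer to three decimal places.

0.980

R(A) = exp(−0.00016 × 400) = 0.93800
R(B) = exp(−0.00045 × 400) = 0.83527
R(C) = exp(−0.00022 × 400) = 0.91576
R(D) = exp(−0.00069 × 400) = 0.75881
R(E) = exp(−0.00032 × 400) = 0.87985
R(F) = exp(−0.00061 × 400) = 0.78349
Parallel (B and C): 1 − (1 − 0.83527)(1 − 0.91576) = 0.98612
Series (A and [0.98612]): 0.93800 × 0.98612 = 0.92498
Parallel (E and F): 1 − (1 − 0.87985)(1 − 0.78349) = 0.97399
Series (D and [0.97399]): 0.75881 × 0.97399 = 0.73907
Parallel ([0.92498] and [0.73907]): 1 − (1 − 0.92498)(1 − 0.73907) = 0.980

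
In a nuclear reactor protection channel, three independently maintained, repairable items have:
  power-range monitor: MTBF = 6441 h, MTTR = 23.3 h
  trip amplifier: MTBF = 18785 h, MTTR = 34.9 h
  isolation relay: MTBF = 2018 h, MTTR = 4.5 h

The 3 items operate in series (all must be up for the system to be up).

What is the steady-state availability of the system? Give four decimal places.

0.9923

A(power-range monitor) = MTBF/(MTBF+MTTR) = 6441/(6441+23.3) = 0.996396
A(trip amplifier) = MTBF/(MTBF+MTTR) = 18785/(18785+34.9) = 0.998146
A(isolation relay) = MTBF/(MTBF+MTTR) = 2018/(2018+4.5) = 0.997775
Series availability: 0.996396 × 0.998146 × 0.997775 = 0.9923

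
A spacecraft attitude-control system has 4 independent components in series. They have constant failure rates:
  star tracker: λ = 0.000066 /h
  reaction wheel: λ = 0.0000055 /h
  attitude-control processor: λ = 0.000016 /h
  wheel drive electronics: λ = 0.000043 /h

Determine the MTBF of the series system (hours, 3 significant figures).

7660

Series of exponential components: λ_sys = Σ λ_i
λ_sys = 0.000066 + 0.0000055 + 0.000016 + 0.000043 = 1.3050e-04 /h
MTBF = 1 / λ_sys = 7660 h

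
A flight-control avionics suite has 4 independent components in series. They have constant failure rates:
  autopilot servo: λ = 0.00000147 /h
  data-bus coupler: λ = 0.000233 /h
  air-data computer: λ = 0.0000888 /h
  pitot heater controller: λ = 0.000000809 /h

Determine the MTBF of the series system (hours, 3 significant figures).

3090

Series of exponential components: λ_sys = Σ λ_i
λ_sys = 0.00000147 + 0.000233 + 0.0000888 + 0.000000809 = 3.2408e-04 /h
MTBF = 1 / λ_sys = 3090 h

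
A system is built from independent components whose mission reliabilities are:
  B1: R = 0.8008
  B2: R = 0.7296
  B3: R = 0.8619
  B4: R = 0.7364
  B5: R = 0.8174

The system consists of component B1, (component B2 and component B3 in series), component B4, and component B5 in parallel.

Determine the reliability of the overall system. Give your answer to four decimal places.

Series (B2 and B3): 0.729600 × 0.861900 = 0.628842
Parallel (B1, [0.628842], B4, and B5): 1 − (1 − 0.800800)(1 − 0.628842)(1 − 0.736400)(1 − 0.817400) = 0.9964

0.9964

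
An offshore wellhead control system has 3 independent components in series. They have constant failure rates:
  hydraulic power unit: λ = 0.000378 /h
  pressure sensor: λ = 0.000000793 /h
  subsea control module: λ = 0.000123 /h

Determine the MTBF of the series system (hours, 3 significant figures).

Series of exponential components: λ_sys = Σ λ_i
λ_sys = 0.000378 + 0.000000793 + 0.000123 = 5.0179e-04 /h
MTBF = 1 / λ_sys = 1990 h

1990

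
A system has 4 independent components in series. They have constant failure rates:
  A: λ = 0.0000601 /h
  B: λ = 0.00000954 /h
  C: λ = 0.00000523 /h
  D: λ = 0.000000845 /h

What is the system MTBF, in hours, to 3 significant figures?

Series of exponential components: λ_sys = Σ λ_i
λ_sys = 0.0000601 + 0.00000954 + 0.00000523 + 0.000000845 = 7.5715e-05 /h
MTBF = 1 / λ_sys = 13200 h

13200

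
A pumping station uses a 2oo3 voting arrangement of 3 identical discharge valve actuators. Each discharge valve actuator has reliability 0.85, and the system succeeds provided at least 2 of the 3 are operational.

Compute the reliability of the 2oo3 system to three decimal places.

0.939

R = Σ_{i=2}^{3} C(3,i) p^i (1−p)^{3−i} with p = 0.85
C(3,2)·0.85^2·0.15^1 = 0.32513
C(3,3)·0.85^3·0.15^0 = 0.61413
Sum = 0.939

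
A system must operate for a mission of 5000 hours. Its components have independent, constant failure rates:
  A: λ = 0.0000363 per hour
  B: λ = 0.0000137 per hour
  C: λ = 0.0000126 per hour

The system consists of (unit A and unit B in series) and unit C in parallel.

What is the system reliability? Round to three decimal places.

0.986

R(A) = exp(−0.0000363 × 5000) = 0.83402
R(B) = exp(−0.0000137 × 5000) = 0.93379
R(C) = exp(−0.0000126 × 5000) = 0.93894
Series (A and B): 0.83402 × 0.93379 = 0.77880
Parallel ([0.77880] and C): 1 − (1 − 0.77880)(1 − 0.93894) = 0.986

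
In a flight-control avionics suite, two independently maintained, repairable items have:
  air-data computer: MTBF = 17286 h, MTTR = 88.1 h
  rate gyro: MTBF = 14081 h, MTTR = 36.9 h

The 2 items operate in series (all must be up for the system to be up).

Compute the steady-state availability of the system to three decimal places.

0.992

A(air-data computer) = MTBF/(MTBF+MTTR) = 17286/(17286+88.1) = 0.994929
A(rate gyro) = MTBF/(MTBF+MTTR) = 14081/(14081+36.9) = 0.997386
Series availability: 0.994929 × 0.997386 = 0.992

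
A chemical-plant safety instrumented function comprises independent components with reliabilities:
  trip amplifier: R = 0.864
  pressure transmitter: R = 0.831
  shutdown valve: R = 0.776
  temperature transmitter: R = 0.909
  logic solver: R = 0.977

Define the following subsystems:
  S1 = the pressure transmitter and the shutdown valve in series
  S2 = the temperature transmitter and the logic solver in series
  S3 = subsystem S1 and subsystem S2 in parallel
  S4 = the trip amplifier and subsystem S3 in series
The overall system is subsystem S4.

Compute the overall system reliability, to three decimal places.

Series (pressure transmitter and shutdown valve): 0.83100 × 0.77600 = 0.64486
Series (temperature transmitter and logic solver): 0.90900 × 0.97700 = 0.88809
Parallel ([0.64486] and [0.88809]): 1 − (1 − 0.64486)(1 − 0.88809) = 0.96026
Series (trip amplifier and [0.96026]): 0.86400 × 0.96026 = 0.830

0.830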